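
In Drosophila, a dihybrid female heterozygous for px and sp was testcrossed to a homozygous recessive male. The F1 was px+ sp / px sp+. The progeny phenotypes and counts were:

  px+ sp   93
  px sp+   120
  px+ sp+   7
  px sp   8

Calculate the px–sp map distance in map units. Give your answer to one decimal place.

6.6 map units

The recombinant classes are px+ sp+ and px sp: 7 + 8 = 15.
Recombination frequency = 15/228 = 0.0658 ≈ 6.6%, i.e. 6.6 map units.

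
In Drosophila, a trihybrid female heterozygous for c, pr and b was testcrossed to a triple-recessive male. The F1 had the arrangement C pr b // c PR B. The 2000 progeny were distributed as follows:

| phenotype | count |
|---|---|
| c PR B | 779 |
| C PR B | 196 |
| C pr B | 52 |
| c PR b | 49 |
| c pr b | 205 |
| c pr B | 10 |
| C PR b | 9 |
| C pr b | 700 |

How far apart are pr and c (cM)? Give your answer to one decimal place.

The two rarest classes, C PR b and c pr B, are the double crossovers. Comparing them with the parentals, only the pr allele has switched, so pr is the middle locus and the order is b – pr – c.
Crossovers in the pr–c interval produce the single-crossover classes c pr b and C PR B (205 + 196 = 401) plus the double crossovers (19).
RF(pr–c) = (401 + 19) / 2000 = 420/2000 = 0.2100 → 21.0 cM.

21.0 cM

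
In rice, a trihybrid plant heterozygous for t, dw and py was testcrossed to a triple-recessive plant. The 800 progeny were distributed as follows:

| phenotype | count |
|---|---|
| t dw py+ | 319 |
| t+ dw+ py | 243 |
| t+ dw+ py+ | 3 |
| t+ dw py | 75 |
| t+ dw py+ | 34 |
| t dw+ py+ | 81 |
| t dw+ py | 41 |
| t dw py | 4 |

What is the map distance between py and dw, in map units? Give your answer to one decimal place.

20.4 map units

The two most frequent reciprocal classes, t+ dw+ py and t dw py+, are the parental types, so the F1 was t+ dw+ py / t dw py+.
The two rarest classes, t+ dw+ py+ and t dw py, are the double crossovers. Comparing them with the parentals, only the py allele has switched, so py is the middle locus and the order is dw – py – t.
Crossovers in the dw–py interval produce the single-crossover classes t+ dw py and t dw+ py+ (75 + 81 = 156) plus the double crossovers (7).
RF(dw–py) = (156 + 7) / 800 = 163/800 = 0.2037 → 20.4 map units.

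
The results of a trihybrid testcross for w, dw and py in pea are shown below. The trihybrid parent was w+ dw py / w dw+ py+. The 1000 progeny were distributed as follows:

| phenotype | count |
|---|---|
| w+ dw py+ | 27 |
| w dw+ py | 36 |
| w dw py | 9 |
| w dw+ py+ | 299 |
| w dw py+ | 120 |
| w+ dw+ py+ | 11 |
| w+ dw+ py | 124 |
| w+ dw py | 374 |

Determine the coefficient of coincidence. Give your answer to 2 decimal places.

0.91

The two rarest classes, w dw py and w+ dw+ py+, are the double crossovers. Comparing them with the parentals, only the w allele has switched, so w is the middle locus and the order is py – w – dw.
py–w: (63 + 20)/1000 = 0.0830; w–dw: (244 + 20)/1000 = 0.2640.
Expected DCO frequency = 0.0830 × 0.2640 ≈ 0.02191; observed = 20/1000 ≈ 0.02000.
Coefficient of coincidence = 0.02000/0.02191 ≈ 0.91.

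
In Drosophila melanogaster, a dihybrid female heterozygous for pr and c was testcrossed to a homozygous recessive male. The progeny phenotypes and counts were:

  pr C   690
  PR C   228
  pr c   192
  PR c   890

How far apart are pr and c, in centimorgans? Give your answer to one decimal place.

21.0 centimorgans

The two most frequent classes, PR c (890) and pr C (690), are the parental types, so the F1 was PR c / pr C.
The recombinant classes are PR C and pr c: 228 + 192 = 420.
Recombination frequency = 420/2000 = 0.2100 ≈ 21.0%, i.e. 21.0 centimorgans.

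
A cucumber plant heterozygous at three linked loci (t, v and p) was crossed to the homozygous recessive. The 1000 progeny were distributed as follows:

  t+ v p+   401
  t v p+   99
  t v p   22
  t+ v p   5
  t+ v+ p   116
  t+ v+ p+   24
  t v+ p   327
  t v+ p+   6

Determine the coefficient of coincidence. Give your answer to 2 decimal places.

0.85

The two most frequent reciprocal classes, t+ v p+ and t v+ p, are the parental types, so the F1 was t+ v p+ / t v+ p.
The two rarest classes, t+ v p and t v+ p+, are the double crossovers. Comparing them with the parentals, only the p allele has switched, so p is the middle locus and the order is t – p – v.
t–p: (215 + 11)/1000 = 0.2260; p–v: (46 + 11)/1000 = 0.0570.
Expected DCO frequency = 0.2260 × 0.0570 ≈ 0.01288; observed = 11/1000 ≈ 0.01100.
Coefficient of coincidence = 0.01100/0.01288 ≈ 0.85.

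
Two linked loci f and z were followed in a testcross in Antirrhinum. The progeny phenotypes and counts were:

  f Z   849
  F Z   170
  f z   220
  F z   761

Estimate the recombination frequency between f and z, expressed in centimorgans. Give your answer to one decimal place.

The two most frequent classes, F z (761) and f Z (849), are the parental types, so the F1 was F z / f Z.
The recombinant classes are F Z and f z: 170 + 220 = 390.
Recombination frequency = 390/2000 = 0.1950 ≈ 19.5%, i.e. 19.5 centimorgans.

19.5 centimorgans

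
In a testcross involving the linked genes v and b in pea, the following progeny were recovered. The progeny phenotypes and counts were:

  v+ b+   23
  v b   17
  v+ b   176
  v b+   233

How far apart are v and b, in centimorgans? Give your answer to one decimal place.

8.9 centimorgans

The two most frequent classes, v+ b (176) and v b+ (233), are the parental types, so the F1 was v+ b / v b+.
The recombinant classes are v+ b+ and v b: 23 + 17 = 40.
Recombination frequency = 40/449 = 0.0891 ≈ 8.9%, i.e. 8.9 centimorgans.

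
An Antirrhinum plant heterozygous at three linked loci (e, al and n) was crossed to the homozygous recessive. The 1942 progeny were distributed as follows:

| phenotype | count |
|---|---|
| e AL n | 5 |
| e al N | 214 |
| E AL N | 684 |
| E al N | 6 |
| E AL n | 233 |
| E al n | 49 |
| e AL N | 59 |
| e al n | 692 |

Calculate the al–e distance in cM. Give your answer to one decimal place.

6.1 cM

The two most frequent reciprocal classes, e al n and E AL N, are the parental types, so the F1 was e al n / E AL N.
The two rarest classes, e AL n and E al N, are the double crossovers. Comparing them with the parentals, only the al allele has switched, so al is the middle locus and the order is n – al – e.
Crossovers in the al–e interval produce the single-crossover classes E al n and e AL N (49 + 59 = 108) plus the double crossovers (11).
RF(al–e) = (108 + 11) / 1942 = 119/1942 = 0.0613 → 6.1 cM.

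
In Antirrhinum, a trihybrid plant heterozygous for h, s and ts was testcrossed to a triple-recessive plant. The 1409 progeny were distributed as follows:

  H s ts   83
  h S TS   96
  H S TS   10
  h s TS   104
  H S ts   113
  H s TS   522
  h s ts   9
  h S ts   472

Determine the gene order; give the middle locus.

s

The two most frequent reciprocal classes, H s TS and h S ts, are the parental types, so the F1 was H s TS / h S ts.
The two rarest classes, H S TS and h s ts, are the double crossovers. Comparing them with the parentals, only the s allele has switched, so s is the middle locus and the order is h – s – ts.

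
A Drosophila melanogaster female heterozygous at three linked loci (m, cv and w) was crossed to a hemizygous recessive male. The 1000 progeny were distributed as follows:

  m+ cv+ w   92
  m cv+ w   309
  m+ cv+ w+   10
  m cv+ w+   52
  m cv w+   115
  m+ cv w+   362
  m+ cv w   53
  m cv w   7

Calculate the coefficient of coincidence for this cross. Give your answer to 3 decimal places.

0.622

The two most frequent reciprocal classes, m cv+ w and m+ cv w+, are the parental types, so the F1 was m cv+ w / m+ cv w+.
The two rarest classes, m cv w and m+ cv+ w+, are the double crossovers. Comparing them with the parentals, only the cv allele has switched, so cv is the middle locus and the order is m – cv – w.
m–cv: (207 + 17)/1000 = 0.2240; cv–w: (105 + 17)/1000 = 0.1220.
Expected DCO frequency = 0.2240 × 0.1220 ≈ 0.02733; observed = 17/1000 ≈ 0.01700.
Coefficient of coincidence = 0.01700/0.02733 ≈ 0.622.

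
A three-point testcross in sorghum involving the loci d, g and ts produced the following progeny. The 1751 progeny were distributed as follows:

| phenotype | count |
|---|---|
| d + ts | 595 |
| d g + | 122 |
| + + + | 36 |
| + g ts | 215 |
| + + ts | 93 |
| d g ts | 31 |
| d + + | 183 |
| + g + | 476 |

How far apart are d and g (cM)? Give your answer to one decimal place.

The two most frequent reciprocal classes, d + ts and + g +, are the parental types, so the F1 was d + ts / + g +.
The two rarest classes, d g ts and + + +, are the double crossovers. Comparing them with the parentals, only the g allele has switched, so g is the middle locus and the order is d – g – ts.
Crossovers in the d–g interval produce the single-crossover classes + + ts and d g + (93 + 122 = 215) plus the double crossovers (67).
RF(d–g) = (215 + 67) / 1751 = 282/1751 = 0.1611 → 16.1 cM.

16.1 cM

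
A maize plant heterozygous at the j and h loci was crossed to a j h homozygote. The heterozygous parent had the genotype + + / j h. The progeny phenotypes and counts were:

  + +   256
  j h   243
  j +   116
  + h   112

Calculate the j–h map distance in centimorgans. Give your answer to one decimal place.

31.4 centimorgans

The recombinant classes are + h and j +: 112 + 116 = 228.
Recombination frequency = 228/727 = 0.3136 ≈ 31.4%, i.e. 31.4 centimorgans.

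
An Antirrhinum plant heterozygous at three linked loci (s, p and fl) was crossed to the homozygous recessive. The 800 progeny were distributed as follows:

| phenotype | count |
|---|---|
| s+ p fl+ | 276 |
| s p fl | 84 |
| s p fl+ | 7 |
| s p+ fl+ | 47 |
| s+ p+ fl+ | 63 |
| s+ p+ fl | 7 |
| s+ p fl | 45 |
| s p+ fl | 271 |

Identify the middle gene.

The two most frequent reciprocal classes, s p+ fl and s+ p fl+, are the parental types, so the F1 was s p+ fl / s+ p fl+.
The two rarest classes, s+ p+ fl and s p fl+, are the double crossovers. Comparing them with the parentals, only the s allele has switched, so s is the middle locus and the order is p – s – fl.

s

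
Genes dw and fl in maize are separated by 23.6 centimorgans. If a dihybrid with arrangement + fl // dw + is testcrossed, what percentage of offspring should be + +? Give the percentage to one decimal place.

A map distance of 23.6 centimorgans corresponds to a recombination frequency of 0.236.
The F1 is + fl / dw +, so + + is a recombinant gamete class with expected frequency r/2 = 0.236/2 = 0.1180.
That is 0.1180 = 11.8% of the progeny.

11.8%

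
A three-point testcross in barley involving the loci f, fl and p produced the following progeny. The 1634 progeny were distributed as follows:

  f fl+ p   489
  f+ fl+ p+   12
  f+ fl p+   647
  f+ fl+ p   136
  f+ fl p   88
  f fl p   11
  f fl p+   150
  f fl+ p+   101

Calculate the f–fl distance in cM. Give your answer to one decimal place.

18.9 cM

The two most frequent reciprocal classes, f fl+ p and f+ fl p+, are the parental types, so the F1 was f fl+ p / f+ fl p+.
The two rarest classes, f fl p and f+ fl+ p+, are the double crossovers. Comparing them with the parentals, only the fl allele has switched, so fl is the middle locus and the order is p – fl – f.
Crossovers in the fl–f interval produce the single-crossover classes f+ fl+ p and f fl p+ (136 + 150 = 286) plus the double crossovers (23).
RF(fl–f) = (286 + 23) / 1634 = 309/1634 = 0.1891 → 18.9 cM.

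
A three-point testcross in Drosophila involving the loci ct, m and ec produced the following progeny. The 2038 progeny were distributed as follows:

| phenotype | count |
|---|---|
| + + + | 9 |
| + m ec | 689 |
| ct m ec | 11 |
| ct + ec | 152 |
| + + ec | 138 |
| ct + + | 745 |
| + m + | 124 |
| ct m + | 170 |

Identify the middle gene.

The two most frequent reciprocal classes, ct + + and + m ec, are the parental types, so the F1 was ct + + / + m ec.
The two rarest classes, + + + and ct m ec, are the double crossovers. Comparing them with the parentals, only the ct allele has switched, so ct is the middle locus and the order is m – ct – ec.

ct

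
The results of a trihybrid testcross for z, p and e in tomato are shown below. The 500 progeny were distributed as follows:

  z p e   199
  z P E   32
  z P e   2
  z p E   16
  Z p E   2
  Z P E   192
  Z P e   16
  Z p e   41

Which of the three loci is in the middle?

The two most frequent reciprocal classes, z p e and Z P E, are the parental types, so the F1 was z p e / Z P E.
The two rarest classes, z P e and Z p E, are the double crossovers. Comparing them with the parentals, only the p allele has switched, so p is the middle locus and the order is z – p – e.

p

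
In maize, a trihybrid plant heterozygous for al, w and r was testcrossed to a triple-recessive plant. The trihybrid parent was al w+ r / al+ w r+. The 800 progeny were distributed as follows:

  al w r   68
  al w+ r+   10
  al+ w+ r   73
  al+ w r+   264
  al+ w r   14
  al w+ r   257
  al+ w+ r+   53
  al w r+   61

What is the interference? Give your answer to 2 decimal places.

0.16

The two rarest classes, al w+ r+ and al+ w r, are the double crossovers. Comparing them with the parentals, only the r allele has switched, so r is the middle locus and the order is w – r – al.
w–r: (121 + 24)/800 = 0.1812; r–al: (134 + 24)/800 = 0.1975.
Expected DCO frequency = 0.1812 × 0.1975 ≈ 0.03579; observed = 24/800 ≈ 0.03000.
Coefficient of coincidence = 0.03000/0.03579 ≈ 0.84; interference = 1 − 0.84 = 0.16.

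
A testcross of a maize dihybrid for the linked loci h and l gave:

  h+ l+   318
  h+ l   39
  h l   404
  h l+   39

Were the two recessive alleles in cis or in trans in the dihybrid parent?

The two most frequent classes are h+ l+ (318) and h l (404); these are the parental (non-recombinant) types.
So the F1 carried h+ l+ on one chromosome and h l on the other — the recessive alleles are on the same chromosome (cis / coupling).

cis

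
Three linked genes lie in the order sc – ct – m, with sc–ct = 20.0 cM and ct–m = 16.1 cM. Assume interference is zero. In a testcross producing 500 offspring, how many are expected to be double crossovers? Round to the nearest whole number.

Map distances give recombination frequencies of 0.200 and 0.161 for the two intervals.
With no interference, expected double-crossover frequency = 0.200 × 0.161 = 0.03220.
Expected number = 0.03220 × 500 = 16.10 ≈ 16.

16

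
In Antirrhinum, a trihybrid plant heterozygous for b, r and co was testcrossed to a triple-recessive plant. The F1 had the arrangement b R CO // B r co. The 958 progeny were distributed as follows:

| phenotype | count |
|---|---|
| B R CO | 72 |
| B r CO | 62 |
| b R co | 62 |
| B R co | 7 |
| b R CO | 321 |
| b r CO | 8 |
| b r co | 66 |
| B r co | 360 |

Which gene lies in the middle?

r

The two rarest classes, b r CO and B R co, are the double crossovers. Comparing them with the parentals, only the r allele has switched, so r is the middle locus and the order is co – r – b.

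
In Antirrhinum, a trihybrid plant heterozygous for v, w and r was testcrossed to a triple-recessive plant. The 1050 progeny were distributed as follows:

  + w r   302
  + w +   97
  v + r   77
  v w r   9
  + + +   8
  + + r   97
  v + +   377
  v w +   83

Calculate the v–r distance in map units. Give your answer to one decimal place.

18.2 map units

The two most frequent reciprocal classes, v + + and + w r, are the parental types, so the F1 was v + + / + w r.
The two rarest classes, + + + and v w r, are the double crossovers. Comparing them with the parentals, only the v allele has switched, so v is the middle locus and the order is w – v – r.
Crossovers in the v–r interval produce the single-crossover classes v + r and + w + (77 + 97 = 174) plus the double crossovers (17).
RF(v–r) = (174 + 17) / 1050 = 191/1050 = 0.1819 → 18.2 map units.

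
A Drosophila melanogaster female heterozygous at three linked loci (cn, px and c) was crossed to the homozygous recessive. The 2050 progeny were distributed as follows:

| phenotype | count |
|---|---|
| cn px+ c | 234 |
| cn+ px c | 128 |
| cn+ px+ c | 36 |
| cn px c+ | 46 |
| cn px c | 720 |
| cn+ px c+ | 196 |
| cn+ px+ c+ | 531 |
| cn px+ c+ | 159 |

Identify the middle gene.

The two most frequent reciprocal classes, cn px c and cn+ px+ c+, are the parental types, so the F1 was cn px c / cn+ px+ c+.
The two rarest classes, cn px c+ and cn+ px+ c, are the double crossovers. Comparing them with the parentals, only the c allele has switched, so c is the middle locus and the order is px – c – cn.

c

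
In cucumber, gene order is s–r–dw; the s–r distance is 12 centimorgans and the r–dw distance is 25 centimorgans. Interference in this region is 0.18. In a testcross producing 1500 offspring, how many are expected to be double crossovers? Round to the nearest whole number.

37

Map distances give recombination frequencies of 0.120 and 0.250 for the two intervals.
With interference 0.18 (so coincidence = 0.82), expected double-crossover frequency = 0.120 × 0.250 × 0.82 = 0.02460.
Expected number = 0.02460 × 1500 = 36.90 ≈ 37.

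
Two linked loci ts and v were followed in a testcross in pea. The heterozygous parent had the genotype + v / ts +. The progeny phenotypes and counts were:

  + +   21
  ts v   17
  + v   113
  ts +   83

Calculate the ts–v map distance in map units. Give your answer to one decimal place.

The recombinant classes are + + and ts v: 21 + 17 = 38.
Recombination frequency = 38/234 = 0.1624 ≈ 16.2%, i.e. 16.2 map units.

16.2 map units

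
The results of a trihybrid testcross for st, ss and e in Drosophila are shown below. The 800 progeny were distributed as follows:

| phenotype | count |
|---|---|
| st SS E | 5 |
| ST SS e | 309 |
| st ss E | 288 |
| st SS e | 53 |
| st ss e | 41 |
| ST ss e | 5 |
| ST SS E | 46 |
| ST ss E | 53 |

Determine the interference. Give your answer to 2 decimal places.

The two most frequent reciprocal classes, st ss E and ST SS e, are the parental types, so the F1 was st ss E / ST SS e.
The two rarest classes, st SS E and ST ss e, are the double crossovers. Comparing them with the parentals, only the ss allele has switched, so ss is the middle locus and the order is e – ss – st.
e–ss: (87 + 10)/800 = 0.1212; ss–st: (106 + 10)/800 = 0.1450.
Expected DCO frequency = 0.1212 × 0.1450 ≈ 0.01757; observed = 10/800 ≈ 0.01250.
Coefficient of coincidence = 0.01250/0.01757 ≈ 0.71; interference = 1 − 0.71 = 0.29.

0.29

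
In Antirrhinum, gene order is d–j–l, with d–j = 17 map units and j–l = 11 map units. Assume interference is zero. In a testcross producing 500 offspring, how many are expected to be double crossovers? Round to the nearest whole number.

Map distances give recombination frequencies of 0.170 and 0.110 for the two intervals.
With no interference, expected double-crossover frequency = 0.170 × 0.110 = 0.01870.
Expected number = 0.01870 × 500 = 9.35 ≈ 9.

9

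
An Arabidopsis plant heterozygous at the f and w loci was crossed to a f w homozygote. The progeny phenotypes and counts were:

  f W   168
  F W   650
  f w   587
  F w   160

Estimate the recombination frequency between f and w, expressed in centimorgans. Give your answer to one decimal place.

The two most frequent classes, F W (650) and f w (587), are the parental types, so the F1 was F W / f w.
The recombinant classes are F w and f W: 160 + 168 = 328.
Recombination frequency = 328/1565 = 0.2096 ≈ 21.0%, i.e. 21.0 centimorgans.

21.0 centimorgans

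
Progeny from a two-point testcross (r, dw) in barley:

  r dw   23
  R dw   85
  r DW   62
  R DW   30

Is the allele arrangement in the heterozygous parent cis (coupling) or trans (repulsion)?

trans

The two most frequent classes are R dw (85) and r DW (62); these are the parental (non-recombinant) types.
So the F1 carried R dw on one chromosome and r DW on the other — the recessive alleles are on opposite chromosomes (trans / repulsion).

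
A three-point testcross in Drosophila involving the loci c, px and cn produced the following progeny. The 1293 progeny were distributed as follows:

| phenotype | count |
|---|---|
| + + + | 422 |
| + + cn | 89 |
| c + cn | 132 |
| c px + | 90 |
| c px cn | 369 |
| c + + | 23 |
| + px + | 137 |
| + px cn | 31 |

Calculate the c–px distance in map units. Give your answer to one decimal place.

The two most frequent reciprocal classes, + + + and c px cn, are the parental types, so the F1 was + + + / c px cn.
The two rarest classes, c + + and + px cn, are the double crossovers. Comparing them with the parentals, only the c allele has switched, so c is the middle locus and the order is px – c – cn.
Crossovers in the px–c interval produce the single-crossover classes + px + and c + cn (137 + 132 = 269) plus the double crossovers (54).
RF(px–c) = (269 + 54) / 1293 = 323/1293 = 0.2498 → 25.0 map units.

25.0 map units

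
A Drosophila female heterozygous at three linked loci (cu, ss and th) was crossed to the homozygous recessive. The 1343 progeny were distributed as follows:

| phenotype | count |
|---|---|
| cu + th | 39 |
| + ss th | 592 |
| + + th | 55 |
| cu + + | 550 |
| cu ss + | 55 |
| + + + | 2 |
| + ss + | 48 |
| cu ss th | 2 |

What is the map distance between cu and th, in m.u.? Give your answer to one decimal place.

6.8 m.u.

The two most frequent reciprocal classes, + ss th and cu + +, are the parental types, so the F1 was + ss th / cu + +.
The two rarest classes, cu ss th and + + +, are the double crossovers. Comparing them with the parentals, only the cu allele has switched, so cu is the middle locus and the order is ss – cu – th.
Crossovers in the cu–th interval produce the single-crossover classes + ss + and cu + th (48 + 39 = 87) plus the double crossovers (4).
RF(cu–th) = (87 + 4) / 1343 = 91/1343 = 0.0678 → 6.8 m.u.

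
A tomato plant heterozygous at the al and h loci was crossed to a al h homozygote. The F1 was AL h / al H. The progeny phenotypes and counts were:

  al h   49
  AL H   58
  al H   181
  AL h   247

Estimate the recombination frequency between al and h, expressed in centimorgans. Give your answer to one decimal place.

The recombinant classes are AL H and al h: 58 + 49 = 107.
Recombination frequency = 107/535 = 0.2000 ≈ 20.0%, i.e. 20.0 centimorgans.

20.0 centimorgans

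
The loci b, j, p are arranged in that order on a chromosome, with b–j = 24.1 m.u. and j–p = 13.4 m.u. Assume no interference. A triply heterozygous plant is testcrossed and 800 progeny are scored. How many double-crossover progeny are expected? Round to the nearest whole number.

Map distances give recombination frequencies of 0.241 and 0.134 for the two intervals.
With no interference, expected double-crossover frequency = 0.241 × 0.134 = 0.03229.
Expected number = 0.03229 × 800 = 25.84 ≈ 26.

26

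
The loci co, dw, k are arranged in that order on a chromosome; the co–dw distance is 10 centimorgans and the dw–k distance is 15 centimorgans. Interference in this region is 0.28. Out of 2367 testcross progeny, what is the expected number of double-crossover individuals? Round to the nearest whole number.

Map distances give recombination frequencies of 0.100 and 0.150 for the two intervals.
With interference 0.28 (so coincidence = 0.72), expected double-crossover frequency = 0.100 × 0.150 × 0.72 = 0.01080.
Expected number = 0.01080 × 2367 = 25.56 ≈ 26.

26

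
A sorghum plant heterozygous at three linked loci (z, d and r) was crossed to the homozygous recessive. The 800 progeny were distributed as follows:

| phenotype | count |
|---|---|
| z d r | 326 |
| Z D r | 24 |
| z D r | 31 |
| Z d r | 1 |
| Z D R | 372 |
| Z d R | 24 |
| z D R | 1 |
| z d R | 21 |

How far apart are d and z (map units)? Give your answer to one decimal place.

7.1 map units

The two most frequent reciprocal classes, z d r and Z D R, are the parental types, so the F1 was z d r / Z D R.
The two rarest classes, Z d r and z D R, are the double crossovers. Comparing them with the parentals, only the z allele has switched, so z is the middle locus and the order is r – z – d.
Crossovers in the z–d interval produce the single-crossover classes z D r and Z d R (31 + 24 = 55) plus the double crossovers (2).
RF(z–d) = (55 + 2) / 800 = 57/800 = 0.0712 → 7.1 map units.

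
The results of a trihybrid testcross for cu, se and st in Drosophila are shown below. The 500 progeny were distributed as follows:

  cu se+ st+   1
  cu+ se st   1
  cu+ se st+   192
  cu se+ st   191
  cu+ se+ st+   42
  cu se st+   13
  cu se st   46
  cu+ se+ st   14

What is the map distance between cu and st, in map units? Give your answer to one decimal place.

5.8 map units

The two most frequent reciprocal classes, cu se+ st and cu+ se st+, are the parental types, so the F1 was cu se+ st / cu+ se st+.
The two rarest classes, cu se+ st+ and cu+ se st, are the double crossovers. Comparing them with the parentals, only the st allele has switched, so st is the middle locus and the order is cu – st – se.
Crossovers in the cu–st interval produce the single-crossover classes cu+ se+ st and cu se st+ (14 + 13 = 27) plus the double crossovers (2).
RF(cu–st) = (27 + 2) / 500 = 29/500 = 0.0580 → 5.8 map units.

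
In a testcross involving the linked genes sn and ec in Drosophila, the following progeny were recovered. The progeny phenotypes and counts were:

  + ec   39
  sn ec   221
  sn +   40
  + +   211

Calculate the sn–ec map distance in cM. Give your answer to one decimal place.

15.5 cM

The two most frequent classes, + + (211) and sn ec (221), are the parental types, so the F1 was + + / sn ec.
The recombinant classes are + ec and sn +: 39 + 40 = 79.
Recombination frequency = 79/511 = 0.1546 ≈ 15.5%, i.e. 15.5 cM.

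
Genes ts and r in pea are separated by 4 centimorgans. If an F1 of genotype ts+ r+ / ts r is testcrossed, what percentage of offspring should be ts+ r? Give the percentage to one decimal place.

2.0%

A map distance of 4 centimorgans corresponds to a recombination frequency of 0.040.
The F1 is ts+ r+ / ts r, so ts+ r is a recombinant gamete class with expected frequency r/2 = 0.040/2 = 0.0200.
That is 0.0200 = 2.0% of the progeny.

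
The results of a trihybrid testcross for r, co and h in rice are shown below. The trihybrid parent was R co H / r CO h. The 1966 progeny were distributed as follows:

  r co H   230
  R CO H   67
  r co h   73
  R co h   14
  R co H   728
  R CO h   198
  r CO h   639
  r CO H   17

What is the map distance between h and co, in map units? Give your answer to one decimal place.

The two rarest classes, R co h and r CO H, are the double crossovers. Comparing them with the parentals, only the h allele has switched, so h is the middle locus and the order is co – h – r.
Crossovers in the co–h interval produce the single-crossover classes R CO H and r co h (67 + 73 = 140) plus the double crossovers (31).
RF(co–h) = (140 + 31) / 1966 = 171/1966 = 0.0870 → 8.7 map units.

8.7 map units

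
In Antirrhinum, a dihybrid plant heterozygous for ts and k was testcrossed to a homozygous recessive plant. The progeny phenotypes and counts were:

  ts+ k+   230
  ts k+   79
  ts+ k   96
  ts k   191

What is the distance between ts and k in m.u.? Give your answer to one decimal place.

29.4 m.u.

The two most frequent classes, ts+ k+ (230) and ts k (191), are the parental types, so the F1 was ts+ k+ / ts k.
The recombinant classes are ts+ k and ts k+: 96 + 79 = 175.
Recombination frequency = 175/596 = 0.2936 ≈ 29.4%, i.e. 29.4 m.u.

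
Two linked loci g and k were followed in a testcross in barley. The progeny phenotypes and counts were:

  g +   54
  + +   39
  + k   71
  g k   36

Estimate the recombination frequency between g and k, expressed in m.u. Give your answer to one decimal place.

The two most frequent classes, + k (71) and g + (54), are the parental types, so the F1 was + k / g +.
The recombinant classes are + + and g k: 39 + 36 = 75.
Recombination frequency = 75/200 = 0.3750 ≈ 37.5%, i.e. 37.5 m.u.

37.5 m.u.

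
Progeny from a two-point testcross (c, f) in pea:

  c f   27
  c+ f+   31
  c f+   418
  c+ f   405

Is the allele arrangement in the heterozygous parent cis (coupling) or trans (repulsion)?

trans

The two most frequent classes are c+ f (405) and c f+ (418); these are the parental (non-recombinant) types.
So the F1 carried c+ f on one chromosome and c f+ on the other — the recessive alleles are on opposite chromosomes (trans / repulsion).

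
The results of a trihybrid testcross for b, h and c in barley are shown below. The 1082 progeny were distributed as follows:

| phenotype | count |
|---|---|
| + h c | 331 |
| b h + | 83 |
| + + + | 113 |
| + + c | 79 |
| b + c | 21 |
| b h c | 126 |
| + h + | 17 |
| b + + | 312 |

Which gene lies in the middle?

The two most frequent reciprocal classes, + h c and b + +, are the parental types, so the F1 was + h c / b + +.
The two rarest classes, + h + and b + c, are the double crossovers. Comparing them with the parentals, only the c allele has switched, so c is the middle locus and the order is h – c – b.

c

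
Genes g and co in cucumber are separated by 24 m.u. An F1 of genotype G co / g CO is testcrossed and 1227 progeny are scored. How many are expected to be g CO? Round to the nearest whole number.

A map distance of 24 m.u. corresponds to a recombination frequency of 0.240.
The F1 is G co / g CO, so g CO is a parental gamete class with expected frequency (1 − r)/2 = 0.760/2 = 0.3800.
Expected number = 0.3800 × 1227 = 466.26 ≈ 466.

466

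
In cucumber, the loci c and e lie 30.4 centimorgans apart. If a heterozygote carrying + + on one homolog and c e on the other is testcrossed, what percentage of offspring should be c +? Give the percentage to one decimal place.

15.2%

A map distance of 30.4 centimorgans corresponds to a recombination frequency of 0.304.
The F1 is + + / c e, so c + is a recombinant gamete class with expected frequency r/2 = 0.304/2 = 0.1520.
That is 0.1520 = 15.2% of the progeny.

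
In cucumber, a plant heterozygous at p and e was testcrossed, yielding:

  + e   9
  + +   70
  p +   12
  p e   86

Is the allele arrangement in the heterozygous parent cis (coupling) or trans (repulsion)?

cis

The two most frequent classes are + + (70) and p e (86); these are the parental (non-recombinant) types.
So the F1 carried + + on one chromosome and p e on the other — the recessive alleles are on the same chromosome (cis / coupling).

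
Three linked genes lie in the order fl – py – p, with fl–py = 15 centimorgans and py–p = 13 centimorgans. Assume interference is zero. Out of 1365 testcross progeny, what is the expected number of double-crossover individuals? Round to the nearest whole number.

Map distances give recombination frequencies of 0.150 and 0.130 for the two intervals.
With no interference, expected double-crossover frequency = 0.150 × 0.130 = 0.01950.
Expected number = 0.01950 × 1365 = 26.62 ≈ 27.

27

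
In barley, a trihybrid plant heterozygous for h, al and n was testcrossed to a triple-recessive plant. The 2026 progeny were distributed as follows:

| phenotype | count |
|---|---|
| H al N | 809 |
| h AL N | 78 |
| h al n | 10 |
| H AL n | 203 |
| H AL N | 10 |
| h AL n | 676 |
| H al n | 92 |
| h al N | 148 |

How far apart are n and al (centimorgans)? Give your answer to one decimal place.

9.4 centimorgans

The two most frequent reciprocal classes, H al N and h AL n, are the parental types, so the F1 was H al N / h AL n.
The two rarest classes, H AL N and h al n, are the double crossovers. Comparing them with the parentals, only the al allele has switched, so al is the middle locus and the order is n – al – h.
Crossovers in the n–al interval produce the single-crossover classes H al n and h AL N (92 + 78 = 170) plus the double crossovers (20).
RF(n–al) = (170 + 20) / 2026 = 190/2026 = 0.0938 → 9.4 centimorgans.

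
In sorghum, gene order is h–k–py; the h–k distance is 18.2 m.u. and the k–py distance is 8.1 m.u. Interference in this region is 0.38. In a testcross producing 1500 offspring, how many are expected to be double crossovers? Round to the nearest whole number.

14

Map distances give recombination frequencies of 0.182 and 0.081 for the two intervals.
With interference 0.38 (so coincidence = 0.62), expected double-crossover frequency = 0.182 × 0.081 × 0.62 = 0.00914.
Expected number = 0.00914 × 1500 = 13.71 ≈ 14.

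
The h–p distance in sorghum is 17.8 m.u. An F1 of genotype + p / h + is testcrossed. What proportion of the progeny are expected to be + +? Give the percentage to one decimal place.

A map distance of 17.8 m.u. corresponds to a recombination frequency of 0.178.
The F1 is + p / h +, so + + is a recombinant gamete class with expected frequency r/2 = 0.178/2 = 0.0890.
That is 0.0890 = 8.9% of the progeny.

8.9%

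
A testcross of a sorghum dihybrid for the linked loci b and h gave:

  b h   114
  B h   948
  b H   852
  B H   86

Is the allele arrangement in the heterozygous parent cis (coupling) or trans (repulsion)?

trans

The two most frequent classes are B h (948) and b H (852); these are the parental (non-recombinant) types.
So the F1 carried B h on one chromosome and b H on the other — the recessive alleles are on opposite chromosomes (trans / repulsion).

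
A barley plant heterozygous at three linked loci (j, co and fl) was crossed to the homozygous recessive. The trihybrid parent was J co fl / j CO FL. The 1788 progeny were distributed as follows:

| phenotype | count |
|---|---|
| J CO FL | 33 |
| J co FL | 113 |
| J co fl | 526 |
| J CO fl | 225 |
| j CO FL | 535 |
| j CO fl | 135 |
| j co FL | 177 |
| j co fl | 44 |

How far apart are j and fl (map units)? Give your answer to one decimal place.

The two rarest classes, j co fl and J CO FL, are the double crossovers. Comparing them with the parentals, only the j allele has switched, so j is the middle locus and the order is fl – j – co.
Crossovers in the fl–j interval produce the single-crossover classes J co FL and j CO fl (113 + 135 = 248) plus the double crossovers (77).
RF(fl–j) = (248 + 77) / 1788 = 325/1788 = 0.1818 → 18.2 map units.

18.2 map units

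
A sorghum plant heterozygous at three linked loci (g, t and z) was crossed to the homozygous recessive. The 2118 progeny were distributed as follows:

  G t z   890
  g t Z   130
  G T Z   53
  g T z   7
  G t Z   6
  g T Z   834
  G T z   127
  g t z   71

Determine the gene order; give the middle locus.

z

The two most frequent reciprocal classes, G t z and g T Z, are the parental types, so the F1 was G t z / g T Z.
The two rarest classes, G t Z and g T z, are the double crossovers. Comparing them with the parentals, only the z allele has switched, so z is the middle locus and the order is t – z – g.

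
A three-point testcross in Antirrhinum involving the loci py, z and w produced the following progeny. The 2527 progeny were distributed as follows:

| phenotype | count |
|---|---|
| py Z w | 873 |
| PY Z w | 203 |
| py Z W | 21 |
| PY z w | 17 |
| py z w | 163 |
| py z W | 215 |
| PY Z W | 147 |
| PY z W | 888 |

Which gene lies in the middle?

w

The two most frequent reciprocal classes, PY z W and py Z w, are the parental types, so the F1 was PY z W / py Z w.
The two rarest classes, PY z w and py Z W, are the double crossovers. Comparing them with the parentals, only the w allele has switched, so w is the middle locus and the order is z – w – py.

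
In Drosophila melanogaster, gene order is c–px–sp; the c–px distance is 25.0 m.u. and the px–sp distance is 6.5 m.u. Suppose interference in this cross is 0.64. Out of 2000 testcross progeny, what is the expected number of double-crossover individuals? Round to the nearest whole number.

Map distances give recombination frequencies of 0.250 and 0.065 for the two intervals.
With interference 0.64 (so coincidence = 0.36), expected double-crossover frequency = 0.250 × 0.065 × 0.36 = 0.00585.
Expected number = 0.00585 × 2000 = 11.70 ≈ 12.

12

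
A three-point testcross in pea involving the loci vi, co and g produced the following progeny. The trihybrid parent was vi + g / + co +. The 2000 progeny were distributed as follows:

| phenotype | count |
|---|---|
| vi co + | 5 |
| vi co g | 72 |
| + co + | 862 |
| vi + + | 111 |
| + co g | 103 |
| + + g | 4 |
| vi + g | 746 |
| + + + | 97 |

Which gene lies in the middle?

vi

The two rarest classes, + + g and vi co +, are the double crossovers. Comparing them with the parentals, only the vi allele has switched, so vi is the middle locus and the order is co – vi – g.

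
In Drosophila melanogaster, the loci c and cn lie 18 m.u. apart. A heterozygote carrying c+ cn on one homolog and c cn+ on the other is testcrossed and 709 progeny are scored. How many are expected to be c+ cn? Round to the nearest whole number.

A map distance of 18 m.u. corresponds to a recombination frequency of 0.180.
The F1 is c+ cn / c cn+, so c+ cn is a parental gamete class with expected frequency (1 − r)/2 = 0.820/2 = 0.4100.
Expected number = 0.4100 × 709 = 290.69 ≈ 291.

291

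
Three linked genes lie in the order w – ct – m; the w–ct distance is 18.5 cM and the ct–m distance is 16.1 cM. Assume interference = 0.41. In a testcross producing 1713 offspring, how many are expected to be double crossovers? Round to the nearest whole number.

30

Map distances give recombination frequencies of 0.185 and 0.161 for the two intervals.
With interference 0.41 (so coincidence = 0.59), expected double-crossover frequency = 0.185 × 0.161 × 0.59 = 0.01757.
Expected number = 0.01757 × 1713 = 30.10 ≈ 30.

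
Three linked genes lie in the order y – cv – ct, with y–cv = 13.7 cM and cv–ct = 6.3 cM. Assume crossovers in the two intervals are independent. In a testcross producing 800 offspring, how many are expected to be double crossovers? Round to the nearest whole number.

7

Map distances give recombination frequencies of 0.137 and 0.063 for the two intervals.
With no interference, expected double-crossover frequency = 0.137 × 0.063 = 0.00863.
Expected number = 0.00863 × 800 = 6.90 ≈ 7.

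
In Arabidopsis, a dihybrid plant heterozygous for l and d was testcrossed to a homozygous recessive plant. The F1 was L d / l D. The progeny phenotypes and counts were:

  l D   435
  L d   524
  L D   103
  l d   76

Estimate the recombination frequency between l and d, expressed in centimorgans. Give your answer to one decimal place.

The recombinant classes are L D and l d: 103 + 76 = 179.
Recombination frequency = 179/1138 = 0.1573 ≈ 15.7%, i.e. 15.7 centimorgans.

15.7 centimorgans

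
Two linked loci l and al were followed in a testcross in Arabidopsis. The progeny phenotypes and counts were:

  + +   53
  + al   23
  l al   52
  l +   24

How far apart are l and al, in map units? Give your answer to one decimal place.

The two most frequent classes, + + (53) and l al (52), are the parental types, so the F1 was + + / l al.
The recombinant classes are + al and l +: 23 + 24 = 47.
Recombination frequency = 47/152 = 0.3092 ≈ 30.9%, i.e. 30.9 map units.

30.9 map units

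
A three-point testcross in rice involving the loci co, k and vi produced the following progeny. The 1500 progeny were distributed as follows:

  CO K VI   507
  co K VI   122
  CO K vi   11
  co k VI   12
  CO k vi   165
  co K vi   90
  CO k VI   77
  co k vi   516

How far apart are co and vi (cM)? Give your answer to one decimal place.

The two most frequent reciprocal classes, co k vi and CO K VI, are the parental types, so the F1 was co k vi / CO K VI.
The two rarest classes, co k VI and CO K vi, are the double crossovers. Comparing them with the parentals, only the vi allele has switched, so vi is the middle locus and the order is k – vi – co.
Crossovers in the vi–co interval produce the single-crossover classes CO k vi and co K VI (165 + 122 = 287) plus the double crossovers (23).
RF(vi–co) = (287 + 23) / 1500 = 310/1500 = 0.2067 → 20.7 cM.

20.7 cM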